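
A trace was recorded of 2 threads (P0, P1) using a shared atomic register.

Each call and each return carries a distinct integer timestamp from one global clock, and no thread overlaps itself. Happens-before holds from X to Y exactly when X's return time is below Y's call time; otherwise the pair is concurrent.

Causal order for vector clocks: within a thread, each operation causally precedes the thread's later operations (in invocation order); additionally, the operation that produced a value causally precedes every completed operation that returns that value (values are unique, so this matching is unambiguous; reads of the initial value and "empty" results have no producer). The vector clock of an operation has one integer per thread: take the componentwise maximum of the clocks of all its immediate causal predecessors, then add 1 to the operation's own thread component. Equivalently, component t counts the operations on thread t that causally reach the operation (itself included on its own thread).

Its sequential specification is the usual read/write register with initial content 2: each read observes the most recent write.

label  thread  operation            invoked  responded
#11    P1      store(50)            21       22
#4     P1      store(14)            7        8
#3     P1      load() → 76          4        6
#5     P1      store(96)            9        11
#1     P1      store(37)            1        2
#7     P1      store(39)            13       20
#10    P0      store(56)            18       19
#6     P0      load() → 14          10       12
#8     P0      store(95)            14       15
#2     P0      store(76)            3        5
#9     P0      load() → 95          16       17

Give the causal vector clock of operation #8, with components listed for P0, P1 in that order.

(3, 3)

#1 (invocation 1): nothing precedes it; P1's component alone gives (0, 1)
#2 (invocation 3): nothing precedes it; P0's component alone gives (1, 0)
merge at #3 (invoked 4): VC(#1)=(0, 1), VC(#2)=(1, 0), own-thread bump on P1 → (1, 2)
merge at #4 (invoked 7): VC(#3)=(1, 2), own-thread bump on P1 → (1, 3)
merge at #5 (invoked 9): VC(#4)=(1, 3), own-thread bump on P1 → (1, 4)
merge at #6 (invoked 10): VC(#2)=(1, 0), VC(#4)=(1, 3), own-thread bump on P0 → (2, 3)
merge at #7 (invoked 13): VC(#5)=(1, 4), own-thread bump on P1 → (1, 5)
merge at #8 (invoked 14): VC(#6)=(2, 3), own-thread bump on P0 → (3, 3)
merge at #11 (invoked 21): VC(#7)=(1, 5), own-thread bump on P1 → (1, 6)
merge at #9 (invoked 16): VC(#8)=(3, 3), own-thread bump on P0 → (4, 3)
merge at #10 (invoked 18): VC(#9)=(4, 3), own-thread bump on P0 → (5, 3)
target: VC(#8) = (3, 3)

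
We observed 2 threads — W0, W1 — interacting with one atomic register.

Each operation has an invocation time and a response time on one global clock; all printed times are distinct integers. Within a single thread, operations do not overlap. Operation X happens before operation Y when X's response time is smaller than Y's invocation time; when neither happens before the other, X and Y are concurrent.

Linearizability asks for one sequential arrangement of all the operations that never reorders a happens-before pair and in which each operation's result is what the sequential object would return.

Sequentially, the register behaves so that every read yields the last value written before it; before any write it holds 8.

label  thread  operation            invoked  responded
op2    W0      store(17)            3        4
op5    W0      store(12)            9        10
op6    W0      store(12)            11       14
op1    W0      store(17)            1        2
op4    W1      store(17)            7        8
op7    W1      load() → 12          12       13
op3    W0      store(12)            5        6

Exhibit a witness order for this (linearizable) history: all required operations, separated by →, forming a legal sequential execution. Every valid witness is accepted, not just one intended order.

op1 → op2 → op3 → op4 → op5 → op6 → op7

after step 1 (op1 store(17)): value 17
after step 2 (op2 store(17)): value 17
after step 3 (op3 store(12)): value 12
after step 4 (op4 store(17)): value 17
after step 5 (op5 store(12)): value 12
after step 6 (op6 store(12)): value 12
after step 7 (op7 load() → 12): value 12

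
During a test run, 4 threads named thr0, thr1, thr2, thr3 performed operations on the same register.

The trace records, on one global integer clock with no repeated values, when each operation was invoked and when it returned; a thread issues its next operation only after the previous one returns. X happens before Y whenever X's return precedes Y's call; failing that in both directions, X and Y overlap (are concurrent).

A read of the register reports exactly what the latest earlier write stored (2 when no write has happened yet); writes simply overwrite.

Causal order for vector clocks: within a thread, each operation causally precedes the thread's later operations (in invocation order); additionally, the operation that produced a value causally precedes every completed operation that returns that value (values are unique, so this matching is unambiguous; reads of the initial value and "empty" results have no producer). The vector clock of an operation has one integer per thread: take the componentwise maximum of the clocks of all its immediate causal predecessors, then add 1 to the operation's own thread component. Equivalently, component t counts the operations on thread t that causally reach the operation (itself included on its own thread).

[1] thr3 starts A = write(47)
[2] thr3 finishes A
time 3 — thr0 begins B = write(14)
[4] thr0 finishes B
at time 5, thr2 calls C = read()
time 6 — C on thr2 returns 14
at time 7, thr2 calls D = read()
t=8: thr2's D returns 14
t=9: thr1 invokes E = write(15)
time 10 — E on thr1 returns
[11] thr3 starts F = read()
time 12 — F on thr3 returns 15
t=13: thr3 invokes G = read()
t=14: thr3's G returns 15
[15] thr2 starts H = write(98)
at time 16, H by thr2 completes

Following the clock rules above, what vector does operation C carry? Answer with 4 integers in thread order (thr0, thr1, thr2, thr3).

(1, 0, 1, 0)

no predecessors for A (invoked 1): thr3 increments from zero → (0, 0, 0, 1)
no predecessors for E (invoked 9): thr1 increments from zero → (0, 1, 0, 0)
no predecessors for B (invoked 3): thr0 increments from zero → (1, 0, 0, 0)
C (invocation 5): componentwise max over VC(B)=(1, 0, 0, 0), +1 at thr2, giving (1, 0, 1, 0)
F (invocation 11): componentwise max over VC(A)=(0, 0, 0, 1), VC(E)=(0, 1, 0, 0), +1 at thr3, giving (0, 1, 0, 2)
D (invocation 7): componentwise max over VC(B)=(1, 0, 0, 0), VC(C)=(1, 0, 1, 0), +1 at thr2, giving (1, 0, 2, 0)
G (invocation 13): componentwise max over VC(E)=(0, 1, 0, 0), VC(F)=(0, 1, 0, 2), +1 at thr3, giving (0, 1, 0, 3)
H (invocation 15): componentwise max over VC(D)=(1, 0, 2, 0), +1 at thr2, giving (1, 0, 3, 0)
target: VC(C) = (1, 0, 1, 0)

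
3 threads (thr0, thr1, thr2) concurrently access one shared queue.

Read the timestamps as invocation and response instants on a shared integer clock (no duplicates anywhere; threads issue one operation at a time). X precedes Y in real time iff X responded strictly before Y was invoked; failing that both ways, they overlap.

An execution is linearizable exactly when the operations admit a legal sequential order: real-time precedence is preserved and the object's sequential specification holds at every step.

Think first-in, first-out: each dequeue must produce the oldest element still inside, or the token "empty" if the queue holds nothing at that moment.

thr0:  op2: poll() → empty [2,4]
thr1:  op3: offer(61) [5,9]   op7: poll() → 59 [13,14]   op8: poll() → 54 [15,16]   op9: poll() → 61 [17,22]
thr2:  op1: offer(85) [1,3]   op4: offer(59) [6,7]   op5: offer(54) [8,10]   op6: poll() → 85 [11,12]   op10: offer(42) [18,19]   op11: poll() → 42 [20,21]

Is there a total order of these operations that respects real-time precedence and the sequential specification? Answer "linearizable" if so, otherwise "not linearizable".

a witness: op2, op1, op4, op5, op3, op6, op7, op8, op9, op10, op11
step 1: op2 poll() → empty — queue <>
step 2: op1 offer(85) — queue <85>
step 3: op4 offer(59) — queue <85,59>
step 4: op5 offer(54) — queue <85,59,54>
step 5: op3 offer(61) — queue <85,59,54,61>
step 6: op6 poll() → 85 — queue <59,54,61>
step 7: op7 poll() → 59 — queue <54,61>
step 8: op8 poll() → 54 — queue <61>
step 9: op9 poll() → 61 — queue <>
step 10: op10 offer(42) — queue <42>
step 11: op11 poll() → 42 — queue <>

linearizable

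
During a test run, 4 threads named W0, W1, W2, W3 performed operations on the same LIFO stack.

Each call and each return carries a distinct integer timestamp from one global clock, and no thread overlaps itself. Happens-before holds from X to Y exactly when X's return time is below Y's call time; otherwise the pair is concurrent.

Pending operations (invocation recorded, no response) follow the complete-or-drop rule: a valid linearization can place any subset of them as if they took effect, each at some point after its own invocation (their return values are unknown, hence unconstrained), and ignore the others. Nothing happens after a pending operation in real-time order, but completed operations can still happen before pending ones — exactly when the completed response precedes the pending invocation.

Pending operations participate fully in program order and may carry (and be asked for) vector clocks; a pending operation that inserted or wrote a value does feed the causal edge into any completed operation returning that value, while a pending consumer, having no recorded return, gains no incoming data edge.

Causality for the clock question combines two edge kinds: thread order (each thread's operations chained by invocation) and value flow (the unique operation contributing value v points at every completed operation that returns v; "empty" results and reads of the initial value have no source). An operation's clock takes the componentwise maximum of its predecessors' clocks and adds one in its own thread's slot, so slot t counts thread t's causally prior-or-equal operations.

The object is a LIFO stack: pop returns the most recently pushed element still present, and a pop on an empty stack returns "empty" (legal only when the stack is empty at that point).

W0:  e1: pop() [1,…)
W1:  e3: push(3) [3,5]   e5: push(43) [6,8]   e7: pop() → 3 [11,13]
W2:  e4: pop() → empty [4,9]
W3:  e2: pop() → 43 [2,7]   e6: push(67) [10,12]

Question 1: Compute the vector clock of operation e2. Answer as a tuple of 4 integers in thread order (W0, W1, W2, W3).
no predecessors for e4 (invoked 4): W2 increments from zero → (0, 0, 1, 0)
no predecessors for e3 (invoked 3): W1 increments from zero → (0, 1, 0, 0)
no predecessors for e1 (invoked 1): W0 increments from zero → (1, 0, 0, 0)
invoked at 6, e5 merges VC(e3)=(0, 1, 0, 0) and bumps W1's slot → (0, 2, 0, 0)
invoked at 2, e2 merges VC(e5)=(0, 2, 0, 0) and bumps W3's slot → (0, 2, 0, 1)
invoked at 11, e7 merges VC(e3)=(0, 1, 0, 0), VC(e5)=(0, 2, 0, 0) and bumps W1's slot → (0, 3, 0, 0)
invoked at 10, e6 merges VC(e2)=(0, 2, 0, 1) and bumps W3's slot → (0, 2, 0, 2)
target: VC(e2) = (0, 2, 0, 1)

(0, 2, 0, 1)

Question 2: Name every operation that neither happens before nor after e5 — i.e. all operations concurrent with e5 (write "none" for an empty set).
e5 spans [6,8]; an op avoiding the whole window 6..8 is ordered, any other is concurrent
e1 [1,…): concurrent
e2 [2,7]: concurrent
e3 [3,5]: before
e4 [4,9]: concurrent
e6 [10,12]: after
e7 [11,13]: after

e1, e2, e4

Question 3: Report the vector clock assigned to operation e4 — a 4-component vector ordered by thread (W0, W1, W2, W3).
root op e4, invoked 4: fresh clock plus W2's own tick → (0, 0, 1, 0)
root op e3, invoked 3: fresh clock plus W1's own tick → (0, 1, 0, 0)
root op e1, invoked 1: fresh clock plus W0's own tick → (1, 0, 0, 0)
VC(e5, invoked at 6): max of VC(e3)=(0, 1, 0, 0), then +1 on thread W1 → (0, 2, 0, 0)
VC(e2, invoked at 2): max of VC(e5)=(0, 2, 0, 0), then +1 on thread W3 → (0, 2, 0, 1)
VC(e7, invoked at 11): max of VC(e3)=(0, 1, 0, 0), VC(e5)=(0, 2, 0, 0), then +1 on thread W1 → (0, 3, 0, 0)
VC(e6, invoked at 10): max of VC(e2)=(0, 2, 0, 1), then +1 on thread W3 → (0, 2, 0, 2)
target: VC(e4) = (0, 0, 1, 0)

(0, 0, 1, 0)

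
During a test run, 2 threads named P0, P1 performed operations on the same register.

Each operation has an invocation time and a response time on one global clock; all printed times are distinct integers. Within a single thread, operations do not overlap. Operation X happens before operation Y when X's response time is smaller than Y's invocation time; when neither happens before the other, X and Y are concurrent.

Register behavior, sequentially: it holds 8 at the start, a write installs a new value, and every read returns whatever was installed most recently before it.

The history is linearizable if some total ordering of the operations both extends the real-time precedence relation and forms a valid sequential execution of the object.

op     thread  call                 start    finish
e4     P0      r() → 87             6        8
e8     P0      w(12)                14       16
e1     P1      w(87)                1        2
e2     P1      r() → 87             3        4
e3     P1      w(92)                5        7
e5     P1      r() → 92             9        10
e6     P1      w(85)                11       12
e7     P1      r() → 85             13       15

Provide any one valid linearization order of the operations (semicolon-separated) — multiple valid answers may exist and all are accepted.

e1; e2; e4; e3; e5; e6; e7; e8

1. e1 w(87), leaving value 87
2. e2 r() → 87, leaving value 87
3. e4 r() → 87, leaving value 87
4. e3 w(92), leaving value 92
5. e5 r() → 92, leaving value 92
6. e6 w(85), leaving value 85
7. e7 r() → 85, leaving value 85
8. e8 w(12), leaving value 12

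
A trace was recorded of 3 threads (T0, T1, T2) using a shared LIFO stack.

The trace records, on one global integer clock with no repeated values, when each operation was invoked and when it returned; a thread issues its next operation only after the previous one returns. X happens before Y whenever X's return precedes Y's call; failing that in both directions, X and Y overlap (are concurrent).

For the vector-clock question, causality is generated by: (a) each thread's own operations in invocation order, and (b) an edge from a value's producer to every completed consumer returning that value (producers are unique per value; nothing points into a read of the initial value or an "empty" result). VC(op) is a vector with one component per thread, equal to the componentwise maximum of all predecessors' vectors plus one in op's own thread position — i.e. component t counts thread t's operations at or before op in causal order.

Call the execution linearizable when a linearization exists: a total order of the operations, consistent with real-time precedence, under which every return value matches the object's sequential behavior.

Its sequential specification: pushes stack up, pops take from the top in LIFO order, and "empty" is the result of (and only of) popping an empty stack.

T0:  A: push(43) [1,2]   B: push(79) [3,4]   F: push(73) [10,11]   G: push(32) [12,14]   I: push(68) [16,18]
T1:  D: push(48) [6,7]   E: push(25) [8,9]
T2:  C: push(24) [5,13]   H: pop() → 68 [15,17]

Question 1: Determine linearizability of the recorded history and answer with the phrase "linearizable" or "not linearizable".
linearizable

a witness: A, B, C, D, E, F, G, I, H
after step 1 (A push(43)): stack <43>
after step 2 (B push(79)): stack <43,79>
after step 3 (C push(24)): stack <43,79,24>
after step 4 (D push(48)): stack <43,79,24,48>
after step 5 (E push(25)): stack <43,79,24,48,25>
after step 6 (F push(73)): stack <43,79,24,48,25,73>
after step 7 (G push(32)): stack <43,79,24,48,25,73,32>
after step 8 (I push(68)): stack <43,79,24,48,25,73,32,68>
after step 9 (H pop() → 68): stack <43,79,24,48,25,73,32>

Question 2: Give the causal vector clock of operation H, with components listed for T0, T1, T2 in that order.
(5, 0, 2)

C, invoked 5, has no incoming edges; only T2's bump applies → (0, 0, 1)
D, invoked 6, has no incoming edges; only T1's bump applies → (0, 1, 0)
A, invoked 1, has no incoming edges; only T0's bump applies → (1, 0, 0)
invoked at 8, E merges VC(D)=(0, 1, 0) and bumps T1's slot → (0, 2, 0)
invoked at 3, B merges VC(A)=(1, 0, 0) and bumps T0's slot → (2, 0, 0)
invoked at 10, F merges VC(B)=(2, 0, 0) and bumps T0's slot → (3, 0, 0)
invoked at 12, G merges VC(F)=(3, 0, 0) and bumps T0's slot → (4, 0, 0)
invoked at 16, I merges VC(G)=(4, 0, 0) and bumps T0's slot → (5, 0, 0)
invoked at 15, H merges VC(C)=(0, 0, 1), VC(I)=(5, 0, 0) and bumps T2's slot → (5, 0, 2)
target: VC(H) = (5, 0, 2)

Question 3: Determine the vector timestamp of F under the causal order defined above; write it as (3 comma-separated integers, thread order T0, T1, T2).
(3, 0, 0)

root op C, invoked 5: fresh clock plus T2's own tick → (0, 0, 1)
root op D, invoked 6: fresh clock plus T1's own tick → (0, 1, 0)
root op A, invoked 1: fresh clock plus T0's own tick → (1, 0, 0)
VC(E, invoked at 8): max of VC(D)=(0, 1, 0), then +1 on thread T1 → (0, 2, 0)
VC(B, invoked at 3): max of VC(A)=(1, 0, 0), then +1 on thread T0 → (2, 0, 0)
VC(F, invoked at 10): max of VC(B)=(2, 0, 0), then +1 on thread T0 → (3, 0, 0)
VC(G, invoked at 12): max of VC(F)=(3, 0, 0), then +1 on thread T0 → (4, 0, 0)
VC(I, invoked at 16): max of VC(G)=(4, 0, 0), then +1 on thread T0 → (5, 0, 0)
VC(H, invoked at 15): max of VC(C)=(0, 0, 1), VC(I)=(5, 0, 0), then +1 on thread T2 → (5, 0, 2)
target: VC(F) = (3, 0, 0)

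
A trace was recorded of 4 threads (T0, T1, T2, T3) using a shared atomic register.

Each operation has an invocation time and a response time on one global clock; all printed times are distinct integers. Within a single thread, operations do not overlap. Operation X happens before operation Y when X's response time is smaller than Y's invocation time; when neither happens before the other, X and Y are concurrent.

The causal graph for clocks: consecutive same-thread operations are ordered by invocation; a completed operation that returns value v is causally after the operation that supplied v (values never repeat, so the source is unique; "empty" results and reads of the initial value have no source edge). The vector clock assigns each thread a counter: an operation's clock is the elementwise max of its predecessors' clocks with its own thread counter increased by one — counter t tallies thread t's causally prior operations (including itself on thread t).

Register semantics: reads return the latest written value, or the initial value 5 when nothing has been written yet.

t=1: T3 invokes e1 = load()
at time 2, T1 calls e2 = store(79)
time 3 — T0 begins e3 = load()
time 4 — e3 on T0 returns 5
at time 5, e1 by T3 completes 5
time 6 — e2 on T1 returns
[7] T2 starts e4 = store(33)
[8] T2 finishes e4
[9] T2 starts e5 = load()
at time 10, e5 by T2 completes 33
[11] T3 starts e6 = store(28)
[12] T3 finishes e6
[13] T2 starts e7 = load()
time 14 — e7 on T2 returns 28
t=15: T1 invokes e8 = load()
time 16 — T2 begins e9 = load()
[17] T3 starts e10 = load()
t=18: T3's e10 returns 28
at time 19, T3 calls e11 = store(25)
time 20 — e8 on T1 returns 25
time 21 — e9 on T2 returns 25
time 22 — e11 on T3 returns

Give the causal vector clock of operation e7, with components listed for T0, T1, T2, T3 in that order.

(0, 0, 3, 2)

no predecessors for e1 (invoked 1): T3 increments from zero → (0, 0, 0, 1)
no predecessors for e4 (invoked 7): T2 increments from zero → (0, 0, 1, 0)
no predecessors for e2 (invoked 2): T1 increments from zero → (0, 1, 0, 0)
no predecessors for e3 (invoked 3): T0 increments from zero → (1, 0, 0, 0)
invoked at 11, e6 merges VC(e1)=(0, 0, 0, 1) and bumps T3's slot → (0, 0, 0, 2)
invoked at 9, e5 merges VC(e4)=(0, 0, 1, 0) and bumps T2's slot → (0, 0, 2, 0)
invoked at 17, e10 merges VC(e6)=(0, 0, 0, 2) and bumps T3's slot → (0, 0, 0, 3)
invoked at 19, e11 merges VC(e10)=(0, 0, 0, 3) and bumps T3's slot → (0, 0, 0, 4)
invoked at 13, e7 merges VC(e5)=(0, 0, 2, 0), VC(e6)=(0, 0, 0, 2) and bumps T2's slot → (0, 0, 3, 2)
invoked at 15, e8 merges VC(e2)=(0, 1, 0, 0), VC(e11)=(0, 0, 0, 4) and bumps T1's slot → (0, 2, 0, 4)
invoked at 16, e9 merges VC(e7)=(0, 0, 3, 2), VC(e11)=(0, 0, 0, 4) and bumps T2's slot → (0, 0, 4, 4)
target: VC(e7) = (0, 0, 3, 2)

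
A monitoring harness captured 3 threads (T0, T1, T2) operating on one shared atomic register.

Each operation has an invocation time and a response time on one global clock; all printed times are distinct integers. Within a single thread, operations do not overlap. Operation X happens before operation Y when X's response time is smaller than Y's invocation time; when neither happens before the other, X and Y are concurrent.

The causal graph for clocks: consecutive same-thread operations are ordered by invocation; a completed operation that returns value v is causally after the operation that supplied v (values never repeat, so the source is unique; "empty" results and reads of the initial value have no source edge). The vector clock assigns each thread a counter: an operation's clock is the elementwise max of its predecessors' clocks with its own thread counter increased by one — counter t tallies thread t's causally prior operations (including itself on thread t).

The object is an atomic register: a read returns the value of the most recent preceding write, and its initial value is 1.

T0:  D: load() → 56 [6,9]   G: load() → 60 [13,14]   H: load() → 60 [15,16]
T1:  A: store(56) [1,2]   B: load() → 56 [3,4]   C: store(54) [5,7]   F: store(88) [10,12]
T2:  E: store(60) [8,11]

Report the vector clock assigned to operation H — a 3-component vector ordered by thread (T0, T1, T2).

(3, 1, 1)

E, invoked 8, has no incoming edges; only T2's bump applies → (0, 0, 1)
A, invoked 1, has no incoming edges; only T1's bump applies → (0, 1, 0)
merge at B (invoked 3): VC(A)=(0, 1, 0), own-thread bump on T1 → (0, 2, 0)
merge at D (invoked 6): VC(A)=(0, 1, 0), own-thread bump on T0 → (1, 1, 0)
merge at C (invoked 5): VC(B)=(0, 2, 0), own-thread bump on T1 → (0, 3, 0)
merge at F (invoked 10): VC(C)=(0, 3, 0), own-thread bump on T1 → (0, 4, 0)
merge at G (invoked 13): VC(D)=(1, 1, 0), VC(E)=(0, 0, 1), own-thread bump on T0 → (2, 1, 1)
merge at H (invoked 15): VC(E)=(0, 0, 1), VC(G)=(2, 1, 1), own-thread bump on T0 → (3, 1, 1)
target: VC(H) = (3, 1, 1)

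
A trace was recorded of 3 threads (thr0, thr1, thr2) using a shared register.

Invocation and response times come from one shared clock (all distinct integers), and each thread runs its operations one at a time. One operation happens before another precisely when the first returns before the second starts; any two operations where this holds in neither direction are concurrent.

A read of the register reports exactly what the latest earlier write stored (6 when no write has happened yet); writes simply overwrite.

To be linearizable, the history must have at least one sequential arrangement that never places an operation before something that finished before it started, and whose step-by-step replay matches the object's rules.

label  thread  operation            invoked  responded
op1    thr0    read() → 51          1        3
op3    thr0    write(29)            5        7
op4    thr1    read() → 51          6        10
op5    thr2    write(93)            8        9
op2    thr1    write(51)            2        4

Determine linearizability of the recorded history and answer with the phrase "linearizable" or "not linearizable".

one valid linearization: op2, op1, op4, op3, op5
after step 1 (op2 write(51)): value 51
after step 2 (op1 read() → 51): value 51
after step 3 (op4 read() → 51): value 51
after step 4 (op3 write(29)): value 29
after step 5 (op5 write(93)): value 93

linearizable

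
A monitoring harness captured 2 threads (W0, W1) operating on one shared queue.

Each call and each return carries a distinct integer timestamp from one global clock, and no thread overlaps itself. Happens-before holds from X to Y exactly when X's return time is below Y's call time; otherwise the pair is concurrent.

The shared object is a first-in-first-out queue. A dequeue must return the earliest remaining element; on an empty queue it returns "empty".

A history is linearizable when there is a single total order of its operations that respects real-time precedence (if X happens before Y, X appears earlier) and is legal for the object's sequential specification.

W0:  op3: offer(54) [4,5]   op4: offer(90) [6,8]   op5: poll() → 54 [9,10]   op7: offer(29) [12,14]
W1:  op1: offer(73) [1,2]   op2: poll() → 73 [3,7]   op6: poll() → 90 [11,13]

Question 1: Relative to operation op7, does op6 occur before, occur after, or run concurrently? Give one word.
concurrent

op6 spans [11,13], op7 spans [12,14]
the intervals overlap in both directions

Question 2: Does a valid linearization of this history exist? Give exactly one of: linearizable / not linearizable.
linearizable

one valid linearization: op1, op2, op3, op4, op5, op6, op7
after step 1 (op1 offer(73)): queue <73>
after step 2 (op2 poll() → 73): queue <>
after step 3 (op3 offer(54)): queue <54>
after step 4 (op4 offer(90)): queue <54,90>
after step 5 (op5 poll() → 54): queue <90>
after step 6 (op6 poll() → 90): queue <>
after step 7 (op7 offer(29)): queue <29>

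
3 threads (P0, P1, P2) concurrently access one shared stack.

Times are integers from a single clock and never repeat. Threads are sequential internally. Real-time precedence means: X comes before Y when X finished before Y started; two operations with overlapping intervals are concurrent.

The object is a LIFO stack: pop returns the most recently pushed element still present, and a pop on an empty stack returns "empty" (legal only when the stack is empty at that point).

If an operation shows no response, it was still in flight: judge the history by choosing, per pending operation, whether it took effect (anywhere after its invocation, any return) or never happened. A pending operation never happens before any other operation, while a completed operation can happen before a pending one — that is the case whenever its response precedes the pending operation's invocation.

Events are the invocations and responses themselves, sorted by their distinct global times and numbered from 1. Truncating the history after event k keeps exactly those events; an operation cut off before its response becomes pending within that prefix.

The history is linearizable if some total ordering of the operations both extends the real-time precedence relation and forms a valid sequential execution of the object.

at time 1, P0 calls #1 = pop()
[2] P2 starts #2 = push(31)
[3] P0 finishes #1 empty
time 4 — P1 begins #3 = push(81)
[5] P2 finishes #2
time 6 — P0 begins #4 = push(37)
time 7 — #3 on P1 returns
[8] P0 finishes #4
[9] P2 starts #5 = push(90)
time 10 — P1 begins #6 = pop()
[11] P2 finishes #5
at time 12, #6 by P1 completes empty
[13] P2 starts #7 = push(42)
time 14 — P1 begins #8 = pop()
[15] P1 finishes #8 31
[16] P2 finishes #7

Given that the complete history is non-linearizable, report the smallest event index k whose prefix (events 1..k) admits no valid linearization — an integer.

events 1..11 are still linearizable — one witness is #1, #2, #3, #4, #5:
after step 1 (#1 pop() → empty): stack <>
after step 2 (#2 push(31)): stack <31>
after step 3 (#3 push(81)): stack <31,81>
after step 4 (#4 push(37)): stack <31,81,37>
after step 5 (#5 push(90)): stack <31,81,37,90>
include event 12 — #6 responding at 12 — and every candidate order breaks
e.g. #1, #2, #3, #4, #5, #6: illegal at step 6, since #6 pop() → empty cannot apply there
e.g. #1, #2, #3, #4, #6, #5: illegal at step 5, since #6 pop() → empty cannot apply there

12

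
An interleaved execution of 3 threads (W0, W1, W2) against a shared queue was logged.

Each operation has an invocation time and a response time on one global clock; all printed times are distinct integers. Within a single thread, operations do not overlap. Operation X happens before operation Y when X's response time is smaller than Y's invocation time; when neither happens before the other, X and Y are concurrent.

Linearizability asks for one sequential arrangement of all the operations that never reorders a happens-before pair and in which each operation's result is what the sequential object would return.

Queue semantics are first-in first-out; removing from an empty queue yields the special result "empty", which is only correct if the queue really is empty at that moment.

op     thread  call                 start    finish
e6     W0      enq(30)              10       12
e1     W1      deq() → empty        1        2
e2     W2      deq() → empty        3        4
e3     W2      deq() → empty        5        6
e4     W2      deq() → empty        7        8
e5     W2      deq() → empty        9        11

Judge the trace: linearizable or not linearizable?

a witness: e1, e2, e3, e4, e5, e6
step 1: e1 deq() → empty — queue <>
step 2: e2 deq() → empty — queue <>
step 3: e3 deq() → empty — queue <>
step 4: e4 deq() → empty — queue <>
step 5: e5 deq() → empty — queue <>
step 6: e6 enq(30) — queue <30>

linearizable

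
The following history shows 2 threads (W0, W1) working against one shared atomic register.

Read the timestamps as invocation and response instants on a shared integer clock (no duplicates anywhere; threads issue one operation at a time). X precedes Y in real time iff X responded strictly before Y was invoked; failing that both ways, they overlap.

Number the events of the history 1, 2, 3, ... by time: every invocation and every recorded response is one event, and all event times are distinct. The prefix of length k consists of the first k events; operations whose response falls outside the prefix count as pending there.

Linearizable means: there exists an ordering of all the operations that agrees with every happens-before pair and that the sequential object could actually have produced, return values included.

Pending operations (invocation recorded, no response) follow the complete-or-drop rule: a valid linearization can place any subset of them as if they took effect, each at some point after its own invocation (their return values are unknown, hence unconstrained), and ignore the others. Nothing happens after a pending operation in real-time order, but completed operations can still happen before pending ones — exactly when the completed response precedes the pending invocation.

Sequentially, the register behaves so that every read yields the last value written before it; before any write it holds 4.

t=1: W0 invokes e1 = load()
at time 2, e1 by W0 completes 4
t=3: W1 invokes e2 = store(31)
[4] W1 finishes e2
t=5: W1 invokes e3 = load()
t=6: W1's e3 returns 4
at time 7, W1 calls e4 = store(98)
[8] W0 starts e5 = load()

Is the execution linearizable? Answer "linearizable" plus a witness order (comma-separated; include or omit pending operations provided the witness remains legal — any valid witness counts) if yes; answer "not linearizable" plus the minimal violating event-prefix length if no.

not linearizable — minimal violating prefix: 6 events

the violation lands at event 6, e3's response at time 6: events 1..5 linearize, events 1..6 do not
exhaustive check: the 3 completed atomic register ops admit one real-time order; illegal
take e1, e2, e3: step 3 already fails, because e3 load() → 4 cannot occur there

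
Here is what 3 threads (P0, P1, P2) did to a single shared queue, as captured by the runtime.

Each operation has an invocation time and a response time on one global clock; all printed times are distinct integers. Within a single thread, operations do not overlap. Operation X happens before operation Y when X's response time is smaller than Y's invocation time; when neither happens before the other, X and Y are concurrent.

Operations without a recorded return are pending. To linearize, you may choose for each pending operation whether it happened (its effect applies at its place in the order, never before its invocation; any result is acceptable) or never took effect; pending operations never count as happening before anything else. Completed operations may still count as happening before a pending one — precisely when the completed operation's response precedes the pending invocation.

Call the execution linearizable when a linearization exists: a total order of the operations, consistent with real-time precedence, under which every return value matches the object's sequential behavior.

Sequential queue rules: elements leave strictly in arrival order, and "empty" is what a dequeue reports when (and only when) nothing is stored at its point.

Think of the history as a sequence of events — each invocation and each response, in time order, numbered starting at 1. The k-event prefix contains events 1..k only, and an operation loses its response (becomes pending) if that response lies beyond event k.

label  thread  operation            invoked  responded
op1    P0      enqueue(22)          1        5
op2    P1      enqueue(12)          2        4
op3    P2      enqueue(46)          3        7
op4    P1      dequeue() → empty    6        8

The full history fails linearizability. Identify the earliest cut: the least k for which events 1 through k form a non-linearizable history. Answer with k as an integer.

events 1..7 are linearizable; a witness order is op1, op2, op3:
1. op1 enqueue(22), leaving queue <22>
2. op2 enqueue(12), leaving queue <22,12>
3. op3 enqueue(46), leaving queue <22,12,46>
with event 8 included (op4 responding at time 8), all real-time-consistent orders fail
for example op1, op2, op3, op4 fails at step 4: op4 dequeue() → empty is not legal there
for example op1, op2, op4, op3 fails at step 3: op4 dequeue() → empty is not legal there

8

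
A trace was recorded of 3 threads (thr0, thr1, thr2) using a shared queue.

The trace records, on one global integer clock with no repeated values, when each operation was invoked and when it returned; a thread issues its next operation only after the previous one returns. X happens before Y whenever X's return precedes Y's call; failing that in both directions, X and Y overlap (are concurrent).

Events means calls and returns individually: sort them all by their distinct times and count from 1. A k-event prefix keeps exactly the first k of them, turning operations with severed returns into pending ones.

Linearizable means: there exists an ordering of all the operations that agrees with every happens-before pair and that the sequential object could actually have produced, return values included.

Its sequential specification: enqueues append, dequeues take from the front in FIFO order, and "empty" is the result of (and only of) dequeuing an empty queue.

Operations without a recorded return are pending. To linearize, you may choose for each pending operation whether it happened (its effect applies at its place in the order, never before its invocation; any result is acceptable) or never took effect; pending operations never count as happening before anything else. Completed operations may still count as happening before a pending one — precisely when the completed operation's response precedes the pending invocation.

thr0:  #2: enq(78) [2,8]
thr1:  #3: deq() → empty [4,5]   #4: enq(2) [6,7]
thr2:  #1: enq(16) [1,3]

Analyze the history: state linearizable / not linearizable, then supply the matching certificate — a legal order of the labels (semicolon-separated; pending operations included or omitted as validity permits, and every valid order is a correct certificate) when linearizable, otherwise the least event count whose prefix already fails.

through event 4 a valid linearization exists; event 5 (#3 responding at time 5) ends that
the completed operations (2 total) allow one real-time order; the queue replay rejects it
include/drop combinations of the 1 pending operation (#2) were all tried; none helps
sample order #1, #3 (pending dropped) stalls at step 2 — #3 deq() → empty has no legal effect

not linearizable — minimal violating prefix: 5 events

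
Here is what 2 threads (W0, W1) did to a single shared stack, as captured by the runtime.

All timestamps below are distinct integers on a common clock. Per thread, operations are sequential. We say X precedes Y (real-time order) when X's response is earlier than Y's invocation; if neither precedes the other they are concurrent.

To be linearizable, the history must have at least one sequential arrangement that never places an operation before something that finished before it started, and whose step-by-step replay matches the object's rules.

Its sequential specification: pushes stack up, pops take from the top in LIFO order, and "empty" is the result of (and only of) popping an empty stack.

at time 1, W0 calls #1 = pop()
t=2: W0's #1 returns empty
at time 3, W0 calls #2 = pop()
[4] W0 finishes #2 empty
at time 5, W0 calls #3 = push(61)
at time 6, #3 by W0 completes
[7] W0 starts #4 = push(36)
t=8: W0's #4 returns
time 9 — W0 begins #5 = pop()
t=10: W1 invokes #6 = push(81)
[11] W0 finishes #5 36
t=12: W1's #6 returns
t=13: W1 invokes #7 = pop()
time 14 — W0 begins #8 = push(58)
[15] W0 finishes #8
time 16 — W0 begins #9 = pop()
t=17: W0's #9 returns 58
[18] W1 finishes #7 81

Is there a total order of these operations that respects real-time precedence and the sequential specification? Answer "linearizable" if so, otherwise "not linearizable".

linearizable

a witness: #1, #2, #3, #4, #5, #6, #7, #8, #9
step 1: #1 pop() → empty — stack <>
step 2: #2 pop() → empty — stack <>
step 3: #3 push(61) — stack <61>
step 4: #4 push(36) — stack <61,36>
step 5: #5 pop() → 36 — stack <61>
step 6: #6 push(81) — stack <61,81>
step 7: #7 pop() → 81 — stack <61>
step 8: #8 push(58) — stack <61,58>
step 9: #9 pop() → 58 — stack <61>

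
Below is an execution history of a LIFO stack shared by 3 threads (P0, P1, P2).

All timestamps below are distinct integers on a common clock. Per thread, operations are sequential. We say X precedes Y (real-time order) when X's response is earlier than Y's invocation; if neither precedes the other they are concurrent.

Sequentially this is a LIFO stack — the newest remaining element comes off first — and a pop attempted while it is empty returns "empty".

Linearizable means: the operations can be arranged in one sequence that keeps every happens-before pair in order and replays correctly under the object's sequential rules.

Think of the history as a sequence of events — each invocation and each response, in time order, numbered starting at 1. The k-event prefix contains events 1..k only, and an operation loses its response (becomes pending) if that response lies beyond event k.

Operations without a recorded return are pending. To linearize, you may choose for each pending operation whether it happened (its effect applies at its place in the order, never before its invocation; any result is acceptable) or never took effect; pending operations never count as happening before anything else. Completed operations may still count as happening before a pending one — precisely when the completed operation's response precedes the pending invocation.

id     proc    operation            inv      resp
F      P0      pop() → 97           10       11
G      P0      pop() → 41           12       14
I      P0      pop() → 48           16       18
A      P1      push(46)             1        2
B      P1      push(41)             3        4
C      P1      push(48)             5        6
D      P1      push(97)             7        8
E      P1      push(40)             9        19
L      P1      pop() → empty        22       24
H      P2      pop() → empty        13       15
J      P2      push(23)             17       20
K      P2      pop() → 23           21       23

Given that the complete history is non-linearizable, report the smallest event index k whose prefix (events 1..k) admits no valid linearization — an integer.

events 1..14 are linearizable, e.g. via A, B, C, D, F, H, G:
after step 1 (A push(46)): stack <46>
after step 2 (B push(41)): stack <46,41>
after step 3 (C push(48)): stack <46,41,48>
after step 4 (D push(97)): stack <46,41,48,97>
after step 5 (F pop() → 97): stack <46,41,48>
after step 6 (H pop() (pending, included)): stack <46,41>
after step 7 (G pop() → 41): stack <46>
at event 15 (H's time-15 response) nothing linearizes any more
including or dropping the 1 pending operation (E) in any combination fails
e.g. A, B, C, D, F, G, H (pending dropped): illegal at step 6, since G pop() → 41 cannot apply there
e.g. A, B, C, D, F, H, G (pending dropped): illegal at step 6, since H pop() → empty cannot apply there

15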